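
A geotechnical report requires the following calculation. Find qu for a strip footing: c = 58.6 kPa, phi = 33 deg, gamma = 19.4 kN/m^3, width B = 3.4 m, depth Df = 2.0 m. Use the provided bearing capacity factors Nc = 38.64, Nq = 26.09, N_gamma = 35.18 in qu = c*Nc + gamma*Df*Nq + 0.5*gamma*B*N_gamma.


Compute qu = c*Nc + gamma*Df*Nq + 0.5*gamma*B*N_gamma
Term 1: 58.6 * 38.64 = 2264.304
Term 2: 19.4 * 2.0 * 26.09 = 1012.292
Term 3: 0.5 * 19.4 * 3.4 * 35.18 = 1160.2364
qu = 2264.304 + 1012.292 + 1160.2364
qu = 4436.83 kPa


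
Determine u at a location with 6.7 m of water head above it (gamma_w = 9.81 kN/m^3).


Result: 65.73 kPa

Derivation:
Using u = gamma_w * h_w
u = 9.81 * 6.7
u = 65.73 kPa


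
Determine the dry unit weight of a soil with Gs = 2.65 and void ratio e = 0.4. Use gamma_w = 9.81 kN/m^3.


Result: 18.569 kN/m^3

Derivation:
Using gamma_d = Gs * gamma_w / (1 + e)
gamma_d = 2.65 * 9.81 / (1 + 0.4)
gamma_d = 2.65 * 9.81 / 1.4
gamma_d = 18.569 kN/m^3


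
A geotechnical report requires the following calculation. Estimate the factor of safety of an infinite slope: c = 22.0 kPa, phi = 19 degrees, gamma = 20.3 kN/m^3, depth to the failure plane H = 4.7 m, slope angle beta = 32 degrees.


Using Fs = c / (gamma*H*sin(beta)*cos(beta)) + tan(phi)/tan(beta)
Cohesion contribution = 22.0 / (20.3*4.7*sin(32)*cos(32))
Cohesion contribution = 0.513096
Friction contribution = tan(19)/tan(32) = 0.551039
Fs = 0.513096 + 0.551039
Fs = 1.064


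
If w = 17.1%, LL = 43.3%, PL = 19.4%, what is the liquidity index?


First compute the plasticity index:
PI = LL - PL = 43.3 - 19.4 = 23.9
Then compute the liquidity index:
LI = (w - PL) / PI
LI = (17.1 - 19.4) / 23.9
LI = -0.096


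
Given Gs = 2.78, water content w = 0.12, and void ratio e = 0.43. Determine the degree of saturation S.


Using S = Gs * w / e
S = 2.78 * 0.12 / 0.43
S = 0.7758


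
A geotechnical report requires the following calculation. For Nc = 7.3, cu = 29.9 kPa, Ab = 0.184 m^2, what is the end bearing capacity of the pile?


Using Qb = Nc * cu * Ab
Qb = 7.3 * 29.9 * 0.184
Qb = 40.16 kN


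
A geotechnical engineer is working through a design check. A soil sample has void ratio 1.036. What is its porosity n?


Using the relation n = e / (1 + e)
n = 1.036 / (1 + 1.036)
n = 1.036 / 2.036
n = 0.5088


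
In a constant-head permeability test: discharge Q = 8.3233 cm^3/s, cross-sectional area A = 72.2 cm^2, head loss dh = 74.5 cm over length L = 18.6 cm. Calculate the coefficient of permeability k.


Result: 0.028782 cm/s

Derivation:
Compute hydraulic gradient:
i = dh / L = 74.5 / 18.6 = 4.00538
Then apply Darcy's law:
k = Q / (A * i)
k = 8.3233 / (72.2 * 4.00538)
k = 8.3233 / 289.188
k = 0.028782 cm/s


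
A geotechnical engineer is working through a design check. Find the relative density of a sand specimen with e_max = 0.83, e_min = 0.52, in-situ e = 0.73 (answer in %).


Result: 32.26 %

Derivation:
Using Dr = (e_max - e) / (e_max - e_min) * 100
e_max - e = 0.83 - 0.73 = 0.1
e_max - e_min = 0.83 - 0.52 = 0.31
Dr = 0.1 / 0.31 * 100
Dr = 32.26 %


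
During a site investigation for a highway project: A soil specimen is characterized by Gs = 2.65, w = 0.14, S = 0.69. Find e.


Result: 0.5377

Derivation:
Using the relation e = Gs * w / S
e = 2.65 * 0.14 / 0.69
e = 0.5377


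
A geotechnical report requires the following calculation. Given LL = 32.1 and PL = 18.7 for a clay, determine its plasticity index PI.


Using PI = LL - PL
PI = 32.1 - 18.7
PI = 13.4


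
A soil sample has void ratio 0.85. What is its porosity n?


Result: 0.4595

Derivation:
Using the relation n = e / (1 + e)
n = 0.85 / (1 + 0.85)
n = 0.85 / 1.85
n = 0.4595


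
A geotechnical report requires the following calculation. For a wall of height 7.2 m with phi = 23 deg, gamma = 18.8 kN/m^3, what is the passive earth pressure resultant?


Result: 1112.31 kN/m

Derivation:
Compute passive earth pressure coefficient:
Kp = tan^2(45 + phi/2) = tan^2(56.5) = 2.282623
Compute passive force:
Pp = 0.5 * Kp * gamma * H^2
Pp = 0.5 * 2.282623 * 18.8 * 7.2^2
Pp = 1112.31 kN/m


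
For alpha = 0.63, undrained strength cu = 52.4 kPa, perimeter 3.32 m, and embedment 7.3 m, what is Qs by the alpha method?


Using Qs = alpha * cu * perimeter * L
Qs = 0.63 * 52.4 * 3.32 * 7.3
Qs = 800.08 kN


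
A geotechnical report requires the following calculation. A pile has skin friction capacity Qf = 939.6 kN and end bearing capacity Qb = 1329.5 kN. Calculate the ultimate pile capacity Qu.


Result: 2269.1 kN

Derivation:
Using Qu = Qf + Qb
Qu = 939.6 + 1329.5
Qu = 2269.1 kN


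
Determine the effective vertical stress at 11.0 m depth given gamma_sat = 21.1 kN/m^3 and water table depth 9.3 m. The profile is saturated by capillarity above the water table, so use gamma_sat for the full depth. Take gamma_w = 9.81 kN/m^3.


Total stress = gamma_sat * depth
sigma = 21.1 * 11.0 = 232.1 kPa
Pore water pressure u = gamma_w * (depth - d_wt)
u = 9.81 * (11.0 - 9.3) = 16.677 kPa
Effective stress = sigma - u
sigma' = 232.1 - 16.677 = 215.42 kPa


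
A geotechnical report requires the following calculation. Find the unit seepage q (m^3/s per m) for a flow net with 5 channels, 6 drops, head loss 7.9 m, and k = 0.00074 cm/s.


Convert k to m/s for unit consistency with H:
k = 0.00074 cm/s = 0.00074 / 100 m/s = 7.4e-06 m/s
Using q = k * H * Nf / Nd
Nf / Nd = 5 / 6 = 0.8333
q = 7.4e-06 * 7.9 * 0.8333
q = 4.872e-05 m^3/s per m


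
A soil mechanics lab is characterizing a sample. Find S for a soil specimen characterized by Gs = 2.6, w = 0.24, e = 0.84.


Using S = Gs * w / e
S = 2.6 * 0.24 / 0.84
S = 0.7429


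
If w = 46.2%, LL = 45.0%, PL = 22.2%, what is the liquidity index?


First compute the plasticity index:
PI = LL - PL = 45.0 - 22.2 = 22.8
Then compute the liquidity index:
LI = (w - PL) / PI
LI = (46.2 - 22.2) / 22.8
LI = 1.053


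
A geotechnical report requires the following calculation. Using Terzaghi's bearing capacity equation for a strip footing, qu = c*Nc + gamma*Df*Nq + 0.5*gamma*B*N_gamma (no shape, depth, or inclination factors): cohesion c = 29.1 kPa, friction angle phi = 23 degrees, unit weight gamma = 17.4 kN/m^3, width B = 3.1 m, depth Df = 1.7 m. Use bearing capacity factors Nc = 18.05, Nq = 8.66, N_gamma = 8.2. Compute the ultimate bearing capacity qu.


Compute qu = c*Nc + gamma*Df*Nq + 0.5*gamma*B*N_gamma
Term 1: 29.1 * 18.05 = 525.255
Term 2: 17.4 * 1.7 * 8.66 = 256.1628
Term 3: 0.5 * 17.4 * 3.1 * 8.2 = 221.154
qu = 525.255 + 256.1628 + 221.154
qu = 1002.57 kPa


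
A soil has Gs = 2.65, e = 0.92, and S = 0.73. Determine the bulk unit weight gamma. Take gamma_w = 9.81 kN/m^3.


Using gamma = gamma_w * (Gs + S*e) / (1 + e)
Numerator: Gs + S*e = 2.65 + 0.73*0.92 = 3.3216
Denominator: 1 + e = 1 + 0.92 = 1.92
gamma = 9.81 * 3.3216 / 1.92
gamma = 16.971 kN/m^3


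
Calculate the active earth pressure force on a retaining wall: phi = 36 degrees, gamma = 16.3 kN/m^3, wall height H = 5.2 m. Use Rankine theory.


Result: 57.21 kN/m

Derivation:
Compute active earth pressure coefficient:
Ka = tan^2(45 - phi/2) = tan^2(27.0) = 0.259616
Compute active force:
Pa = 0.5 * Ka * gamma * H^2
Pa = 0.5 * 0.259616 * 16.3 * 5.2^2
Pa = 57.21 kN/m


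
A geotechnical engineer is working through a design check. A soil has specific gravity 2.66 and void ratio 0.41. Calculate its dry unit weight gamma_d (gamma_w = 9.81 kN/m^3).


Result: 18.507 kN/m^3

Derivation:
Using gamma_d = Gs * gamma_w / (1 + e)
gamma_d = 2.66 * 9.81 / (1 + 0.41)
gamma_d = 2.66 * 9.81 / 1.41
gamma_d = 18.507 kN/m^3


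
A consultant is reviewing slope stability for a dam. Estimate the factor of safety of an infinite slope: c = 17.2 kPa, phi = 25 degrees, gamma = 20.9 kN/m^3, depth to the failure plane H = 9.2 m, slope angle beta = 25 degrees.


Using Fs = c / (gamma*H*sin(beta)*cos(beta)) + tan(phi)/tan(beta)
Cohesion contribution = 17.2 / (20.9*9.2*sin(25)*cos(25))
Cohesion contribution = 0.233545
Friction contribution = tan(25)/tan(25) = 1
Fs = 0.233545 + 1
Fs = 1.234


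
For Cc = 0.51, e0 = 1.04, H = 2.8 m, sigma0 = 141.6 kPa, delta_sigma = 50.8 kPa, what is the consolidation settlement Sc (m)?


Using Sc = Cc * H / (1 + e0) * log10((sigma0 + delta_sigma) / sigma0)
Stress ratio = (141.6 + 50.8) / 141.6 = 1.35876
log10(1.35876) = 0.133142
Cc * H / (1 + e0) = 0.51 * 2.8 / (1 + 1.04) = 0.7
Sc = 0.7 * 0.133142
Sc = 0.0932 m


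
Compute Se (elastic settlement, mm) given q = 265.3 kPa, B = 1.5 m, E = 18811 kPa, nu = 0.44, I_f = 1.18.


Using Se = q * B * (1 - nu^2) * I_f / E
1 - nu^2 = 1 - 0.44^2 = 0.8064
Se = 265.3 * 1.5 * 0.8064 * 1.18 / 18811
Se = 0.020130 m
Convert to mm: Se = 0.020130 * 1000 = 20.13 mm


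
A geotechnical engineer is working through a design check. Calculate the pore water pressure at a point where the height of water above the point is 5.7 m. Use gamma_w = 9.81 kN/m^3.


Using u = gamma_w * h_w
u = 9.81 * 5.7
u = 55.92 kPa


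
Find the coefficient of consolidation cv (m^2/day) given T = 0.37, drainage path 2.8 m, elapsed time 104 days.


Result: 0.02789 m^2/day

Derivation:
Using cv = T * H_dr^2 / t
H_dr^2 = 2.8^2 = 7.84
cv = 0.37 * 7.84 / 104
cv = 0.02789 m^2/day


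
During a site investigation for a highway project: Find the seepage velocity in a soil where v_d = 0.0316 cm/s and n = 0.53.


Result: 0.05962 cm/s

Derivation:
Using v_s = v_d / n
v_s = 0.0316 / 0.53
v_s = 0.05962 cm/s


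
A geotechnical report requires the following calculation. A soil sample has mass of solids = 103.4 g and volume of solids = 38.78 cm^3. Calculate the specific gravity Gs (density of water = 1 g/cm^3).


Using Gs = m_s / (V_s * rho_w)
Since rho_w = 1 g/cm^3:
Gs = 103.4 / 38.78
Gs = 2.666


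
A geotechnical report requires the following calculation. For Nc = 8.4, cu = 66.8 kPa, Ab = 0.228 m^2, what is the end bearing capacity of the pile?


Using Qb = Nc * cu * Ab
Qb = 8.4 * 66.8 * 0.228
Qb = 127.94 kN


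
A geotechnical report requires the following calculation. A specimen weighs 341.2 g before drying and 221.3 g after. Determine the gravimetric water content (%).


Result: 54.18 %

Derivation:
Using w = (m_wet - m_dry) / m_dry * 100
m_wet - m_dry = 341.2 - 221.3 = 119.9 g
w = 119.9 / 221.3 * 100
w = 54.18 %


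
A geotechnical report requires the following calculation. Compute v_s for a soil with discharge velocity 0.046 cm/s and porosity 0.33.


Result: 0.13939 cm/s

Derivation:
Using v_s = v_d / n
v_s = 0.046 / 0.33
v_s = 0.13939 cm/s


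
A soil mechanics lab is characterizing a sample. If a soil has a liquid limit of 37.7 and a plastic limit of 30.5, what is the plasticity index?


Result: 7.2

Derivation:
Using PI = LL - PL
PI = 37.7 - 30.5
PI = 7.2


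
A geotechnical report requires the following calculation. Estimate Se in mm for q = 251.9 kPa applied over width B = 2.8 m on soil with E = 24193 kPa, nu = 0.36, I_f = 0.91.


Result: 23.092 mm

Derivation:
Using Se = q * B * (1 - nu^2) * I_f / E
1 - nu^2 = 1 - 0.36^2 = 0.8704
Se = 251.9 * 2.8 * 0.8704 * 0.91 / 24193
Se = 0.023092 m
Convert to mm: Se = 0.023092 * 1000 = 23.092 mm


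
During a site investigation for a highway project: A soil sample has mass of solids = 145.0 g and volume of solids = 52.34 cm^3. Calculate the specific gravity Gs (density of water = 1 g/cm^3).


Result: 2.77

Derivation:
Using Gs = m_s / (V_s * rho_w)
Since rho_w = 1 g/cm^3:
Gs = 145.0 / 52.34
Gs = 2.77


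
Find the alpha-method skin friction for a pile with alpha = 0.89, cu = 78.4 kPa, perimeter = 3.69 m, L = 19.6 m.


Using Qs = alpha * cu * perimeter * L
Qs = 0.89 * 78.4 * 3.69 * 19.6
Qs = 5046.48 kN


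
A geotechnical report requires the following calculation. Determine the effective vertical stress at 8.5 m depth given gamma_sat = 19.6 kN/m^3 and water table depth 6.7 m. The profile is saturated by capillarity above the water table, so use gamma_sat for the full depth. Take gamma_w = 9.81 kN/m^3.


Result: 148.94 kPa

Derivation:
Total stress = gamma_sat * depth
sigma = 19.6 * 8.5 = 166.6 kPa
Pore water pressure u = gamma_w * (depth - d_wt)
u = 9.81 * (8.5 - 6.7) = 17.658 kPa
Effective stress = sigma - u
sigma' = 166.6 - 17.658 = 148.94 kPa


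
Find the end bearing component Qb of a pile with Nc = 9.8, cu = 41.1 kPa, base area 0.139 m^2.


Result: 55.99 kN

Derivation:
Using Qb = Nc * cu * Ab
Qb = 9.8 * 41.1 * 0.139
Qb = 55.99 kN


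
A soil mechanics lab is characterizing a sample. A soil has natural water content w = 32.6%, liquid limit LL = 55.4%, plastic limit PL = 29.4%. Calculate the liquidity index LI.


First compute the plasticity index:
PI = LL - PL = 55.4 - 29.4 = 26.0
Then compute the liquidity index:
LI = (w - PL) / PI
LI = (32.6 - 29.4) / 26.0
LI = 0.123


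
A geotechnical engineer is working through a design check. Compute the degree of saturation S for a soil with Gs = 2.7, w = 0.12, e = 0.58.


Using S = Gs * w / e
S = 2.7 * 0.12 / 0.58
S = 0.5586


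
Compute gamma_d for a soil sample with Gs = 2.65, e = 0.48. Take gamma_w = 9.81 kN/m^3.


Result: 17.565 kN/m^3

Derivation:
Using gamma_d = Gs * gamma_w / (1 + e)
gamma_d = 2.65 * 9.81 / (1 + 0.48)
gamma_d = 2.65 * 9.81 / 1.48
gamma_d = 17.565 kN/m^3


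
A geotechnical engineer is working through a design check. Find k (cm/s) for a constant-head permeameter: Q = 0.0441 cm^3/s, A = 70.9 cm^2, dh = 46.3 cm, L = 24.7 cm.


Result: 0.000332 cm/s

Derivation:
Compute hydraulic gradient:
i = dh / L = 46.3 / 24.7 = 1.87449
Then apply Darcy's law:
k = Q / (A * i)
k = 0.0441 / (70.9 * 1.87449)
k = 0.0441 / 132.902
k = 0.000332 cm/s


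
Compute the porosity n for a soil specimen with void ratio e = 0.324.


Using the relation n = e / (1 + e)
n = 0.324 / (1 + 0.324)
n = 0.324 / 1.324
n = 0.2447


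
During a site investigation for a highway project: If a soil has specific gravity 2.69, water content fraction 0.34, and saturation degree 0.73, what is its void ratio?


Result: 1.2529

Derivation:
Using the relation e = Gs * w / S
e = 2.69 * 0.34 / 0.73
e = 1.2529


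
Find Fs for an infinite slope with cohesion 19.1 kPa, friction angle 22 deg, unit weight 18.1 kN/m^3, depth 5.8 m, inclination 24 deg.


Result: 1.397

Derivation:
Using Fs = c / (gamma*H*sin(beta)*cos(beta)) + tan(phi)/tan(beta)
Cohesion contribution = 19.1 / (18.1*5.8*sin(24)*cos(24))
Cohesion contribution = 0.489647
Friction contribution = tan(22)/tan(24) = 0.907458
Fs = 0.489647 + 0.907458
Fs = 1.397


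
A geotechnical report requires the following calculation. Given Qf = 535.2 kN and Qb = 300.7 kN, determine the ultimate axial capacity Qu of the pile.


Result: 835.9 kN

Derivation:
Using Qu = Qf + Qb
Qu = 535.2 + 300.7
Qu = 835.9 kN


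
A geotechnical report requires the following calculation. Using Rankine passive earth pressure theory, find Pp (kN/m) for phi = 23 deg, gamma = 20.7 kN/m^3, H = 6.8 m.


Result: 1092.43 kN/m

Derivation:
Compute passive earth pressure coefficient:
Kp = tan^2(45 + phi/2) = tan^2(56.5) = 2.282623
Compute passive force:
Pp = 0.5 * Kp * gamma * H^2
Pp = 0.5 * 2.282623 * 20.7 * 6.8^2
Pp = 1092.43 kN/m


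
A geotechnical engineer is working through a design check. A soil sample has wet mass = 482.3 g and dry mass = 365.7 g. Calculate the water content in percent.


Result: 31.88 %

Derivation:
Using w = (m_wet - m_dry) / m_dry * 100
m_wet - m_dry = 482.3 - 365.7 = 116.6 g
w = 116.6 / 365.7 * 100
w = 31.88 %


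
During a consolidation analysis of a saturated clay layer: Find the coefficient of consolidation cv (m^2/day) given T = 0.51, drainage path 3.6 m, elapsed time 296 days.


Result: 0.02233 m^2/day

Derivation:
Using cv = T * H_dr^2 / t
H_dr^2 = 3.6^2 = 12.96
cv = 0.51 * 12.96 / 296
cv = 0.02233 m^2/day


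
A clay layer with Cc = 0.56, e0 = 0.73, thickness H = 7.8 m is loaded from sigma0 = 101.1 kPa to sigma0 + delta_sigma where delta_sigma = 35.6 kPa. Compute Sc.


Result: 0.3308 m

Derivation:
Using Sc = Cc * H / (1 + e0) * log10((sigma0 + delta_sigma) / sigma0)
Stress ratio = (101.1 + 35.6) / 101.1 = 1.35213
log10(1.35213) = 0.131017
Cc * H / (1 + e0) = 0.56 * 7.8 / (1 + 0.73) = 2.52486
Sc = 2.52486 * 0.131017
Sc = 0.3308 m


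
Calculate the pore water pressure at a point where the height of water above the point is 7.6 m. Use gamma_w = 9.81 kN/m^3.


Using u = gamma_w * h_w
u = 9.81 * 7.6
u = 74.56 kPa


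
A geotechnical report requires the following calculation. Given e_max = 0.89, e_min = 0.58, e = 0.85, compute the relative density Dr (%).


Result: 12.9 %

Derivation:
Using Dr = (e_max - e) / (e_max - e_min) * 100
e_max - e = 0.89 - 0.85 = 0.04
e_max - e_min = 0.89 - 0.58 = 0.31
Dr = 0.04 / 0.31 * 100
Dr = 12.9 %


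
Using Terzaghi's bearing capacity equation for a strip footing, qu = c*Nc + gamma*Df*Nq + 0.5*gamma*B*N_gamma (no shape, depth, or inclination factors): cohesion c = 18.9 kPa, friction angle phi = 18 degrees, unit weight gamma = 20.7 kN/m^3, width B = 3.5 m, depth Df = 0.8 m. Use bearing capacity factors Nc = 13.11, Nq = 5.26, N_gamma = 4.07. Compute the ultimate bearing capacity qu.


Compute qu = c*Nc + gamma*Df*Nq + 0.5*gamma*B*N_gamma
Term 1: 18.9 * 13.11 = 247.779
Term 2: 20.7 * 0.8 * 5.26 = 87.1056
Term 3: 0.5 * 20.7 * 3.5 * 4.07 = 147.43575
qu = 247.779 + 87.1056 + 147.43575
qu = 482.32 kPa


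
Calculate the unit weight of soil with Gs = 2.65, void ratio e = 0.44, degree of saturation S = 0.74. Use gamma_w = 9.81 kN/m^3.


Result: 20.271 kN/m^3

Derivation:
Using gamma = gamma_w * (Gs + S*e) / (1 + e)
Numerator: Gs + S*e = 2.65 + 0.74*0.44 = 2.9756
Denominator: 1 + e = 1 + 0.44 = 1.44
gamma = 9.81 * 2.9756 / 1.44
gamma = 20.271 kN/m^3


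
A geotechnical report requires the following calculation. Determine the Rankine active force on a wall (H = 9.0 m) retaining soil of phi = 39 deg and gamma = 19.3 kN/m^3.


Compute active earth pressure coefficient:
Ka = tan^2(45 - phi/2) = tan^2(25.5) = 0.227506
Compute active force:
Pa = 0.5 * Ka * gamma * H^2
Pa = 0.5 * 0.227506 * 19.3 * 9.0^2
Pa = 177.83 kN/m


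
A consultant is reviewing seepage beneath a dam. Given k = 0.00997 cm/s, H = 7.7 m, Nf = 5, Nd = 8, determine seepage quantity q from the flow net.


Result: 0.0004798 m^3/s per m

Derivation:
Convert k to m/s for unit consistency with H:
k = 0.00997 cm/s = 0.00997 / 100 m/s = 9.97e-05 m/s
Using q = k * H * Nf / Nd
Nf / Nd = 5 / 8 = 0.625
q = 9.97e-05 * 7.7 * 0.625
q = 0.0004798 m^3/s per m


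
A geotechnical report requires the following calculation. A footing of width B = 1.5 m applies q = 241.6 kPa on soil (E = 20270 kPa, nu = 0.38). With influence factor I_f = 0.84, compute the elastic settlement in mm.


Using Se = q * B * (1 - nu^2) * I_f / E
1 - nu^2 = 1 - 0.38^2 = 0.8556
Se = 241.6 * 1.5 * 0.8556 * 0.84 / 20270
Se = 0.012849 m
Convert to mm: Se = 0.012849 * 1000 = 12.849 mm


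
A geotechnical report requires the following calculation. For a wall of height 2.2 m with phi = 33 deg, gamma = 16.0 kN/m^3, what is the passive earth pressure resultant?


Compute passive earth pressure coefficient:
Kp = tan^2(45 + phi/2) = tan^2(61.5) = 3.39212
Compute passive force:
Pp = 0.5 * Kp * gamma * H^2
Pp = 0.5 * 3.39212 * 16.0 * 2.2^2
Pp = 131.34 kN/m


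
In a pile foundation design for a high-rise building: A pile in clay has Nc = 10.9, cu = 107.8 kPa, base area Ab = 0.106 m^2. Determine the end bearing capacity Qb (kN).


Result: 124.55 kN

Derivation:
Using Qb = Nc * cu * Ab
Qb = 10.9 * 107.8 * 0.106
Qb = 124.55 kN


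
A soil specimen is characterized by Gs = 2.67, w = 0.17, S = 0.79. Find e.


Using the relation e = Gs * w / S
e = 2.67 * 0.17 / 0.79
e = 0.5746


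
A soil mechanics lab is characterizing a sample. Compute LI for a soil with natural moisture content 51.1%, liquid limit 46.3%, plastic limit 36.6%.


First compute the plasticity index:
PI = LL - PL = 46.3 - 36.6 = 9.7
Then compute the liquidity index:
LI = (w - PL) / PI
LI = (51.1 - 36.6) / 9.7
LI = 1.495


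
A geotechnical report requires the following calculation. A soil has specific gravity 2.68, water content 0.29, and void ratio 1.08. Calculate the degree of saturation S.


Using S = Gs * w / e
S = 2.68 * 0.29 / 1.08
S = 0.7196


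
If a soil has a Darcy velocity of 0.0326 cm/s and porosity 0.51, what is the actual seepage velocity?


Result: 0.06392 cm/s

Derivation:
Using v_s = v_d / n
v_s = 0.0326 / 0.51
v_s = 0.06392 cm/s


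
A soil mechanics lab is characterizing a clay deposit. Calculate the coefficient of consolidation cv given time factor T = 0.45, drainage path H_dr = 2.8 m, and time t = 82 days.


Using cv = T * H_dr^2 / t
H_dr^2 = 2.8^2 = 7.84
cv = 0.45 * 7.84 / 82
cv = 0.04302 m^2/day


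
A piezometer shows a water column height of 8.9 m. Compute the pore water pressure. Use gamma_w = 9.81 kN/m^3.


Result: 87.31 kPa

Derivation:
Using u = gamma_w * h_w
u = 9.81 * 8.9
u = 87.31 kPa


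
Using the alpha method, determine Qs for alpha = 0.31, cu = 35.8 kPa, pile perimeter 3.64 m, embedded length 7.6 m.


Using Qs = alpha * cu * perimeter * L
Qs = 0.31 * 35.8 * 3.64 * 7.6
Qs = 307.02 kN


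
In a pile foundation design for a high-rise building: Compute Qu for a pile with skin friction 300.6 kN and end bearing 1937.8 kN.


Result: 2238.4 kN

Derivation:
Using Qu = Qf + Qb
Qu = 300.6 + 1937.8
Qu = 2238.4 kN


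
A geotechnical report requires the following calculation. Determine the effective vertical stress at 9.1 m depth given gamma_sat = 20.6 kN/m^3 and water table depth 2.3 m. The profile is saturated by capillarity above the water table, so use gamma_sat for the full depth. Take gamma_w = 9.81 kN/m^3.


Total stress = gamma_sat * depth
sigma = 20.6 * 9.1 = 187.46 kPa
Pore water pressure u = gamma_w * (depth - d_wt)
u = 9.81 * (9.1 - 2.3) = 66.708 kPa
Effective stress = sigma - u
sigma' = 187.46 - 66.708 = 120.75 kPa


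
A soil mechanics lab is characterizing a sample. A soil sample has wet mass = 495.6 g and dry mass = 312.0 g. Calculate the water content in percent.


Result: 58.85 %

Derivation:
Using w = (m_wet - m_dry) / m_dry * 100
m_wet - m_dry = 495.6 - 312.0 = 183.6 g
w = 183.6 / 312.0 * 100
w = 58.85 %


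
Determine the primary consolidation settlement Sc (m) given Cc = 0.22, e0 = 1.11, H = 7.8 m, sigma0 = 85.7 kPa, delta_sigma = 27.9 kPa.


Result: 0.0995 m

Derivation:
Using Sc = Cc * H / (1 + e0) * log10((sigma0 + delta_sigma) / sigma0)
Stress ratio = (85.7 + 27.9) / 85.7 = 1.32555
log10(1.32555) = 0.122398
Cc * H / (1 + e0) = 0.22 * 7.8 / (1 + 1.11) = 0.81327
Sc = 0.81327 * 0.122398
Sc = 0.0995 m


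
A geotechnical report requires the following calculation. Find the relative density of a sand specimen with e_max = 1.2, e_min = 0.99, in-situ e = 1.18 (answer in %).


Result: 9.52 %

Derivation:
Using Dr = (e_max - e) / (e_max - e_min) * 100
e_max - e = 1.2 - 1.18 = 0.02
e_max - e_min = 1.2 - 0.99 = 0.21
Dr = 0.02 / 0.21 * 100
Dr = 9.52 %


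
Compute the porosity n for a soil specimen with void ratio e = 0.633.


Using the relation n = e / (1 + e)
n = 0.633 / (1 + 0.633)
n = 0.633 / 1.633
n = 0.3876


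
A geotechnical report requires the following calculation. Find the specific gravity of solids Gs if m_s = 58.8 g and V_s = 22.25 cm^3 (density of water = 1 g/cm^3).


Using Gs = m_s / (V_s * rho_w)
Since rho_w = 1 g/cm^3:
Gs = 58.8 / 22.25
Gs = 2.643


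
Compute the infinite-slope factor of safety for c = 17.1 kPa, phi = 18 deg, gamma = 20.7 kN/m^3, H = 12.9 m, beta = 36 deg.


Result: 0.582

Derivation:
Using Fs = c / (gamma*H*sin(beta)*cos(beta)) + tan(phi)/tan(beta)
Cohesion contribution = 17.1 / (20.7*12.9*sin(36)*cos(36))
Cohesion contribution = 0.134667
Friction contribution = tan(18)/tan(36) = 0.447214
Fs = 0.134667 + 0.447214
Fs = 0.582


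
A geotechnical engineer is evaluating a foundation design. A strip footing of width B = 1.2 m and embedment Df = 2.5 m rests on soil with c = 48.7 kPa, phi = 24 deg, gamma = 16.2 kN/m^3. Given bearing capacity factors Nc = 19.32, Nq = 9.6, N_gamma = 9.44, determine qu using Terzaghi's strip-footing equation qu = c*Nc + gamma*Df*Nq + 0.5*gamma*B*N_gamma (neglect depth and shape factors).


Compute qu = c*Nc + gamma*Df*Nq + 0.5*gamma*B*N_gamma
Term 1: 48.7 * 19.32 = 940.884
Term 2: 16.2 * 2.5 * 9.6 = 388.8
Term 3: 0.5 * 16.2 * 1.2 * 9.44 = 91.7568
qu = 940.884 + 388.8 + 91.7568
qu = 1421.44 kPa


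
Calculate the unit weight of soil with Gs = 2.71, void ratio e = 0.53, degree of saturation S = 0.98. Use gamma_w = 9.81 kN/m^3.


Using gamma = gamma_w * (Gs + S*e) / (1 + e)
Numerator: Gs + S*e = 2.71 + 0.98*0.53 = 3.2294
Denominator: 1 + e = 1 + 0.53 = 1.53
gamma = 9.81 * 3.2294 / 1.53
gamma = 20.706 kN/m^3


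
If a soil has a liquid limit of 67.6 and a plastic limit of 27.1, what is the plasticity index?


Result: 40.5

Derivation:
Using PI = LL - PL
PI = 67.6 - 27.1
PI = 40.5


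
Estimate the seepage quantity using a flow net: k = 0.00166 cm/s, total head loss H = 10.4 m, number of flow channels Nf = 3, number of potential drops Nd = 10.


Result: 5.179e-05 m^3/s per m

Derivation:
Convert k to m/s for unit consistency with H:
k = 0.00166 cm/s = 0.00166 / 100 m/s = 1.66e-05 m/s
Using q = k * H * Nf / Nd
Nf / Nd = 3 / 10 = 0.3
q = 1.66e-05 * 10.4 * 0.3
q = 5.179e-05 m^3/s per m


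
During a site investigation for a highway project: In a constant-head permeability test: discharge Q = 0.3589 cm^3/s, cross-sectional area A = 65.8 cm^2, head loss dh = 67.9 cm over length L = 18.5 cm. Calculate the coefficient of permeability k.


Compute hydraulic gradient:
i = dh / L = 67.9 / 18.5 = 3.67027
Then apply Darcy's law:
k = Q / (A * i)
k = 0.3589 / (65.8 * 3.67027)
k = 0.3589 / 241.504
k = 0.001486 cm/s


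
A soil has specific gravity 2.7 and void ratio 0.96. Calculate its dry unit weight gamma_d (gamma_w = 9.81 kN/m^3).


Using gamma_d = Gs * gamma_w / (1 + e)
gamma_d = 2.7 * 9.81 / (1 + 0.96)
gamma_d = 2.7 * 9.81 / 1.96
gamma_d = 13.514 kN/m^3


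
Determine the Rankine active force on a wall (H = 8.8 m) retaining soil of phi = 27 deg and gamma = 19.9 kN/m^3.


Result: 289.35 kN/m

Derivation:
Compute active earth pressure coefficient:
Ka = tan^2(45 - phi/2) = tan^2(31.5) = 0.375525
Compute active force:
Pa = 0.5 * Ka * gamma * H^2
Pa = 0.5 * 0.375525 * 19.9 * 8.8^2
Pa = 289.35 kN/m


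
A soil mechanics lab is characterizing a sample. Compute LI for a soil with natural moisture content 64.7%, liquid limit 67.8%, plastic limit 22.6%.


First compute the plasticity index:
PI = LL - PL = 67.8 - 22.6 = 45.2
Then compute the liquidity index:
LI = (w - PL) / PI
LI = (64.7 - 22.6) / 45.2
LI = 0.931


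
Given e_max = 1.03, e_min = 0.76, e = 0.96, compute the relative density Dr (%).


Using Dr = (e_max - e) / (e_max - e_min) * 100
e_max - e = 1.03 - 0.96 = 0.07
e_max - e_min = 1.03 - 0.76 = 0.27
Dr = 0.07 / 0.27 * 100
Dr = 25.93 %


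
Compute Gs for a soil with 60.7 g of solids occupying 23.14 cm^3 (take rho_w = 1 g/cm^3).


Result: 2.623

Derivation:
Using Gs = m_s / (V_s * rho_w)
Since rho_w = 1 g/cm^3:
Gs = 60.7 / 23.14
Gs = 2.623


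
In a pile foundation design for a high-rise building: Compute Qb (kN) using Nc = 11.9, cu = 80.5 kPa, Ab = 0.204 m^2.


Result: 195.42 kN

Derivation:
Using Qb = Nc * cu * Ab
Qb = 11.9 * 80.5 * 0.204
Qb = 195.42 kN


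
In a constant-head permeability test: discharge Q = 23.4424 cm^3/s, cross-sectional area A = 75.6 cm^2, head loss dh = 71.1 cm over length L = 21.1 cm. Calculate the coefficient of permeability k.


Compute hydraulic gradient:
i = dh / L = 71.1 / 21.1 = 3.36967
Then apply Darcy's law:
k = Q / (A * i)
k = 23.4424 / (75.6 * 3.36967)
k = 23.4424 / 254.747
k = 0.092022 cm/s


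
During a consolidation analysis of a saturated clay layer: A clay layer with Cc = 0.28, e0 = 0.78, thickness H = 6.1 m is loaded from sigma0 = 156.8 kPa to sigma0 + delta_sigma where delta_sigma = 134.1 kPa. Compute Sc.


Result: 0.2575 m

Derivation:
Using Sc = Cc * H / (1 + e0) * log10((sigma0 + delta_sigma) / sigma0)
Stress ratio = (156.8 + 134.1) / 156.8 = 1.85523
log10(1.85523) = 0.268398
Cc * H / (1 + e0) = 0.28 * 6.1 / (1 + 0.78) = 0.959551
Sc = 0.959551 * 0.268398
Sc = 0.2575 m


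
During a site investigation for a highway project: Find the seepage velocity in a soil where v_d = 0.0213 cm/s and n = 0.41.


Using v_s = v_d / n
v_s = 0.0213 / 0.41
v_s = 0.05195 cm/s


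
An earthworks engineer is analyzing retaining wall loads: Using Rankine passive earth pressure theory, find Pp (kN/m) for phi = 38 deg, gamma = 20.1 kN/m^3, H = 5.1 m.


Compute passive earth pressure coefficient:
Kp = tan^2(45 + phi/2) = tan^2(64.0) = 4.203746
Compute passive force:
Pp = 0.5 * Kp * gamma * H^2
Pp = 0.5 * 4.203746 * 20.1 * 5.1^2
Pp = 1098.86 kN/m


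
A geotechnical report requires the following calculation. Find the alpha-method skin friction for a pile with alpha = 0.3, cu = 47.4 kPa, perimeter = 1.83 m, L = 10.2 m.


Using Qs = alpha * cu * perimeter * L
Qs = 0.3 * 47.4 * 1.83 * 10.2
Qs = 265.43 kN


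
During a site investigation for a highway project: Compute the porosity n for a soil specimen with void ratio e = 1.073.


Using the relation n = e / (1 + e)
n = 1.073 / (1 + 1.073)
n = 1.073 / 2.073
n = 0.5176


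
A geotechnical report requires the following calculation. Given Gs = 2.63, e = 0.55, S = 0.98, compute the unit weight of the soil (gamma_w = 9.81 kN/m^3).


Using gamma = gamma_w * (Gs + S*e) / (1 + e)
Numerator: Gs + S*e = 2.63 + 0.98*0.55 = 3.169
Denominator: 1 + e = 1 + 0.55 = 1.55
gamma = 9.81 * 3.169 / 1.55
gamma = 20.057 kN/m^3


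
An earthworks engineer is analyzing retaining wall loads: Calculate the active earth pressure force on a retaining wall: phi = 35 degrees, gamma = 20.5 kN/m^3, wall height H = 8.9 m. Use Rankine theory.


Compute active earth pressure coefficient:
Ka = tan^2(45 - phi/2) = tan^2(27.5) = 0.27099
Compute active force:
Pa = 0.5 * Ka * gamma * H^2
Pa = 0.5 * 0.27099 * 20.5 * 8.9^2
Pa = 220.02 kN/m


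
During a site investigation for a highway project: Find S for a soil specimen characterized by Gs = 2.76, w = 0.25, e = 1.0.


Using S = Gs * w / e
S = 2.76 * 0.25 / 1.0
S = 0.69


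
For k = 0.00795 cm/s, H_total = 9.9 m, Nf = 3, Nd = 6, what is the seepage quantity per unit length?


Convert k to m/s for unit consistency with H:
k = 0.00795 cm/s = 0.00795 / 100 m/s = 7.95e-05 m/s
Using q = k * H * Nf / Nd
Nf / Nd = 3 / 6 = 0.5
q = 7.95e-05 * 9.9 * 0.5
q = 0.0003935 m^3/s per m


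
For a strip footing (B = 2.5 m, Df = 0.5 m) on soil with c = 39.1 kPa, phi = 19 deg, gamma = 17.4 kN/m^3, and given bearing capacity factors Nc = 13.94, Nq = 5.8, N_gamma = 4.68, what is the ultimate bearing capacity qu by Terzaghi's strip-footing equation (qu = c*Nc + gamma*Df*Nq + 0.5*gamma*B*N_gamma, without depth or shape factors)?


Compute qu = c*Nc + gamma*Df*Nq + 0.5*gamma*B*N_gamma
Term 1: 39.1 * 13.94 = 545.054
Term 2: 17.4 * 0.5 * 5.8 = 50.46
Term 3: 0.5 * 17.4 * 2.5 * 4.68 = 101.79
qu = 545.054 + 50.46 + 101.79
qu = 697.3 kPa


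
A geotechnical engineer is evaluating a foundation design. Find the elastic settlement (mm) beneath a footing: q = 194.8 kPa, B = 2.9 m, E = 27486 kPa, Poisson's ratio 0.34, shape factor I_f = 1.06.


Using Se = q * B * (1 - nu^2) * I_f / E
1 - nu^2 = 1 - 0.34^2 = 0.8844
Se = 194.8 * 2.9 * 0.8844 * 1.06 / 27486
Se = 0.019268 m
Convert to mm: Se = 0.019268 * 1000 = 19.268 mm


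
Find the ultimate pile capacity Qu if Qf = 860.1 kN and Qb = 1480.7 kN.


Result: 2340.8 kN

Derivation:
Using Qu = Qf + Qb
Qu = 860.1 + 1480.7
Qu = 2340.8 kN


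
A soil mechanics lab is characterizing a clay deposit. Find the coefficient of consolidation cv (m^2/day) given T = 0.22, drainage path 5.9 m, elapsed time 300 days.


Using cv = T * H_dr^2 / t
H_dr^2 = 5.9^2 = 34.81
cv = 0.22 * 34.81 / 300
cv = 0.02553 m^2/day


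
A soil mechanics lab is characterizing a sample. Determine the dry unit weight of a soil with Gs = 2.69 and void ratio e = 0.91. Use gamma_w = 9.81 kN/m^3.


Using gamma_d = Gs * gamma_w / (1 + e)
gamma_d = 2.69 * 9.81 / (1 + 0.91)
gamma_d = 2.69 * 9.81 / 1.91
gamma_d = 13.816 kN/m^3


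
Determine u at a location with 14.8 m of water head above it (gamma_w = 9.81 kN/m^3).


Result: 145.19 kPa

Derivation:
Using u = gamma_w * h_w
u = 9.81 * 14.8
u = 145.19 kPa


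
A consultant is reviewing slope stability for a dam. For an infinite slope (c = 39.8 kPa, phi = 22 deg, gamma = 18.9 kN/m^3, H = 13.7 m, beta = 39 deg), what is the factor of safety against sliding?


Using Fs = c / (gamma*H*sin(beta)*cos(beta)) + tan(phi)/tan(beta)
Cohesion contribution = 39.8 / (18.9*13.7*sin(39)*cos(39))
Cohesion contribution = 0.314287
Friction contribution = tan(22)/tan(39) = 0.498931
Fs = 0.314287 + 0.498931
Fs = 0.813


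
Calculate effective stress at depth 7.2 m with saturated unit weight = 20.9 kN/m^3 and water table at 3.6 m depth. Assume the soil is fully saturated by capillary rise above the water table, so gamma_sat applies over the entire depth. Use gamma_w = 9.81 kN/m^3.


Total stress = gamma_sat * depth
sigma = 20.9 * 7.2 = 150.48 kPa
Pore water pressure u = gamma_w * (depth - d_wt)
u = 9.81 * (7.2 - 3.6) = 35.316 kPa
Effective stress = sigma - u
sigma' = 150.48 - 35.316 = 115.16 kPa


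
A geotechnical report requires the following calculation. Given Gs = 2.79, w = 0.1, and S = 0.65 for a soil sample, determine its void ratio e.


Result: 0.4292

Derivation:
Using the relation e = Gs * w / S
e = 2.79 * 0.1 / 0.65
e = 0.4292


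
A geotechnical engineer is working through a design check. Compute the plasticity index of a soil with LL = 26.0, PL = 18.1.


Result: 7.9

Derivation:
Using PI = LL - PL
PI = 26.0 - 18.1
PI = 7.9


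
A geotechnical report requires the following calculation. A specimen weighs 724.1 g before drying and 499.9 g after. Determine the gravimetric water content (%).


Using w = (m_wet - m_dry) / m_dry * 100
m_wet - m_dry = 724.1 - 499.9 = 224.2 g
w = 224.2 / 499.9 * 100
w = 44.85 %


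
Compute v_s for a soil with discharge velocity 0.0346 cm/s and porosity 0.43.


Result: 0.08047 cm/s

Derivation:
Using v_s = v_d / n
v_s = 0.0346 / 0.43
v_s = 0.08047 cm/s


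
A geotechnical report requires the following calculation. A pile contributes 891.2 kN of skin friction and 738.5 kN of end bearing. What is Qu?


Using Qu = Qf + Qb
Qu = 891.2 + 738.5
Qu = 1629.7 kN


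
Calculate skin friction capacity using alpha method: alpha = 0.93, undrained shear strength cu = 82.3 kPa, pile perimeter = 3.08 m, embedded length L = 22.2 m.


Using Qs = alpha * cu * perimeter * L
Qs = 0.93 * 82.3 * 3.08 * 22.2
Qs = 5233.43 kN


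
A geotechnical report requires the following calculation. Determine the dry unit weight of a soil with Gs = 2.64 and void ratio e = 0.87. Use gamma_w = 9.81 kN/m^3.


Result: 13.849 kN/m^3

Derivation:
Using gamma_d = Gs * gamma_w / (1 + e)
gamma_d = 2.64 * 9.81 / (1 + 0.87)
gamma_d = 2.64 * 9.81 / 1.87
gamma_d = 13.849 kN/m^3


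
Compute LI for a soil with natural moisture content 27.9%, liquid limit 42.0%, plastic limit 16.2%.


Result: 0.453

Derivation:
First compute the plasticity index:
PI = LL - PL = 42.0 - 16.2 = 25.8
Then compute the liquidity index:
LI = (w - PL) / PI
LI = (27.9 - 16.2) / 25.8
LI = 0.453


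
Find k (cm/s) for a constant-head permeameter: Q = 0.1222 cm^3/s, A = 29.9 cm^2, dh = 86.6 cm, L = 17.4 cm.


Result: 0.000821 cm/s

Derivation:
Compute hydraulic gradient:
i = dh / L = 86.6 / 17.4 = 4.97701
Then apply Darcy's law:
k = Q / (A * i)
k = 0.1222 / (29.9 * 4.97701)
k = 0.1222 / 148.813
k = 0.000821 cm/s


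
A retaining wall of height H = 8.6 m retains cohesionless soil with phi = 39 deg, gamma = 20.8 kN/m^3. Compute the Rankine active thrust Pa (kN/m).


Compute active earth pressure coefficient:
Ka = tan^2(45 - phi/2) = tan^2(25.5) = 0.227506
Compute active force:
Pa = 0.5 * Ka * gamma * H^2
Pa = 0.5 * 0.227506 * 20.8 * 8.6^2
Pa = 174.99 kN/m


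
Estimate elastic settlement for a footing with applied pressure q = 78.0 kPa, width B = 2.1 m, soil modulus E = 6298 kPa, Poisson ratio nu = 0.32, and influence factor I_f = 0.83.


Using Se = q * B * (1 - nu^2) * I_f / E
1 - nu^2 = 1 - 0.32^2 = 0.8976
Se = 78.0 * 2.1 * 0.8976 * 0.83 / 6298
Se = 0.019376 m
Convert to mm: Se = 0.019376 * 1000 = 19.376 mm


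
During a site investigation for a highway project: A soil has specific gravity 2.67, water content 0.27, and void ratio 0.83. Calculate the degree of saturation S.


Result: 0.8686

Derivation:
Using S = Gs * w / e
S = 2.67 * 0.27 / 0.83
S = 0.8686


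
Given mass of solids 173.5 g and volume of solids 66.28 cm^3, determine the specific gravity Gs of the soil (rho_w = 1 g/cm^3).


Using Gs = m_s / (V_s * rho_w)
Since rho_w = 1 g/cm^3:
Gs = 173.5 / 66.28
Gs = 2.618


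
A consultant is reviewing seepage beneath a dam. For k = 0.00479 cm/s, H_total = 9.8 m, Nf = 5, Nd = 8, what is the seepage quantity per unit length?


Result: 0.0002934 m^3/s per m

Derivation:
Convert k to m/s for unit consistency with H:
k = 0.00479 cm/s = 0.00479 / 100 m/s = 4.79e-05 m/s
Using q = k * H * Nf / Nd
Nf / Nd = 5 / 8 = 0.625
q = 4.79e-05 * 9.8 * 0.625
q = 0.0002934 m^3/s per m


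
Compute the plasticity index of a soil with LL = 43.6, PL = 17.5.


Using PI = LL - PL
PI = 43.6 - 17.5
PI = 26.1


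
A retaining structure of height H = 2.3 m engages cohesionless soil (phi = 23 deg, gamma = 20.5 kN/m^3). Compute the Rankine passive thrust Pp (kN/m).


Result: 123.77 kN/m

Derivation:
Compute passive earth pressure coefficient:
Kp = tan^2(45 + phi/2) = tan^2(56.5) = 2.282623
Compute passive force:
Pp = 0.5 * Kp * gamma * H^2
Pp = 0.5 * 2.282623 * 20.5 * 2.3^2
Pp = 123.77 kN/m


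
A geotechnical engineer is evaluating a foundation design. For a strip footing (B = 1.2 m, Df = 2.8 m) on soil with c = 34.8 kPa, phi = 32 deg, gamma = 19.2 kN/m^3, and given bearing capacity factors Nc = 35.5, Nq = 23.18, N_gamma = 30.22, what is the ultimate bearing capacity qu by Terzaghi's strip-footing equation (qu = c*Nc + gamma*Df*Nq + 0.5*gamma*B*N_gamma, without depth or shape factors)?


Compute qu = c*Nc + gamma*Df*Nq + 0.5*gamma*B*N_gamma
Term 1: 34.8 * 35.5 = 1235.4
Term 2: 19.2 * 2.8 * 23.18 = 1246.1568
Term 3: 0.5 * 19.2 * 1.2 * 30.22 = 348.1344
qu = 1235.4 + 1246.1568 + 348.1344
qu = 2829.69 kPa


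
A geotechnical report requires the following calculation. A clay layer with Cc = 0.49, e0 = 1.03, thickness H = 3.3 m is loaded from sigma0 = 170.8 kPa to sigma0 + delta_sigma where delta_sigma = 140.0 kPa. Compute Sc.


Using Sc = Cc * H / (1 + e0) * log10((sigma0 + delta_sigma) / sigma0)
Stress ratio = (170.8 + 140.0) / 170.8 = 1.81967
log10(1.81967) = 0.259993
Cc * H / (1 + e0) = 0.49 * 3.3 / (1 + 1.03) = 0.796552
Sc = 0.796552 * 0.259993
Sc = 0.2071 m


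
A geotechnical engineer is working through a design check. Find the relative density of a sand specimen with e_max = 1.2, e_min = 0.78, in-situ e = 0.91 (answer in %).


Result: 69.05 %

Derivation:
Using Dr = (e_max - e) / (e_max - e_min) * 100
e_max - e = 1.2 - 0.91 = 0.29
e_max - e_min = 1.2 - 0.78 = 0.42
Dr = 0.29 / 0.42 * 100
Dr = 69.05 %


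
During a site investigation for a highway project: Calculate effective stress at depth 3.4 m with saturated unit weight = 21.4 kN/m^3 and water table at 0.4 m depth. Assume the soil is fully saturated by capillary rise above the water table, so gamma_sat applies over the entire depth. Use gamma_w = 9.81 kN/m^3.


Total stress = gamma_sat * depth
sigma = 21.4 * 3.4 = 72.76 kPa
Pore water pressure u = gamma_w * (depth - d_wt)
u = 9.81 * (3.4 - 0.4) = 29.43 kPa
Effective stress = sigma - u
sigma' = 72.76 - 29.43 = 43.33 kPa


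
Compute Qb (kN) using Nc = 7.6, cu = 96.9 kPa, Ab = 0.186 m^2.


Using Qb = Nc * cu * Ab
Qb = 7.6 * 96.9 * 0.186
Qb = 136.98 kN
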